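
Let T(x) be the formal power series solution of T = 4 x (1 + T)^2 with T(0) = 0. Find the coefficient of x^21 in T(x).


Apply the Lagrange inversion formula: if T = 4 x * phi(T) with phi(t) = (1 + t)^2, then [x^n] T = 4^n * (1/n) [t^(n-1)] phi(t)^n = 4^n * (1/n) [t^(n-1)] (1 + t)^(2n) = 4^n * (1/n) C(2n, n-1).
Using the identity C(2n, n-1) = C(2n, n) * n / (n+1), the unscaled factor equals C(2n, n) / (n+1) = C_n, the n-th Catalan number.
For n = 21: C_21 = C(42, 21) / 22 = 538257874440/22 = 24466267020.
With the 4^21 = 4398046511104 factor, the coefficient is 4398046511104 * 24466267020 = 107603780307049858990080.

107603780307049858990080


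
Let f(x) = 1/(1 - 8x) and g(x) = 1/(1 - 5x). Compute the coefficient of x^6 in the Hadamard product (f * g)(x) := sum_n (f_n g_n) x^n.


f has coefficients f_k = 8^k and g has coefficients g_k = 5^k, so the Hadamard product has coefficient (f*g)_k = 8^k * 5^k = 40^k.
For k = 6: 40^6 = 4096000000.

4096000000


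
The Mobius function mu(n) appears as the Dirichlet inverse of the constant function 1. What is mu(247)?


247 = 13 * 19 (all distinct primes).
mu(247) = (-1)^2 = 1

1


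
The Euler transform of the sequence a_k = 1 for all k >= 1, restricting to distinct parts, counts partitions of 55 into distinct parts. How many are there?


Partitions of 55 into distinct parts can be computed via generating function.
Product (1+x)(1+x^2)(1+x^3)...
The coefficient of x^55 = 6378

6378


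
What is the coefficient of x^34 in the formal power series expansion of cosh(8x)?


The Maclaurin series is cosh(t) = sum_{m>=0} t^(2m) / (2m)!, so substituting t = 8x, only even powers of x are nonzero, with coefficient of x^(2m) equal to 8^(2m) / (2m)!.
For x^34 the coefficient is 8^34/34! = 5070602400912917605986812821504/295232799039604140847618609643520000000 = 1180591620717411303424/68739242628124575327993046875.

1180591620717411303424/68739242628124575327993046875


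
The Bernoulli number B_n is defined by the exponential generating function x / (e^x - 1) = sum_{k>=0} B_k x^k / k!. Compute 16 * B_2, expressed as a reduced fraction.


Bernoulli numbers can also be computed recursively via B_0 = 1 and sum_{j=0}^{m} C(m+1, j) B_j = 0 for m >= 1. Odd-index Bernoulli numbers vanish for k >= 3.
Computing B_2 = 1/6, so 16 * B_2 = 16 * 1/6 = 8/3.

8/3


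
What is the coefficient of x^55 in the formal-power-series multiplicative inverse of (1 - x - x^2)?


Let the inverse be f(x) = sum_{k>=0} a_k x^k. From f(x) * (1 - x - x^2) = 1 and matching coefficients:
 x^0: a_0 = 1.
 x^1: a_1 - a_0 = 0, so a_1 = 1.
 x^k (k >= 2): a_k - a_{k-1} - a_{k-2} = 0, i.e. a_k = a_{k-1} + a_{k-2}.
This is the Fibonacci-type recurrence shifted so that a_0 = a_1 = 1.
Iterating: a_0=1, a_1=1, a_2=2, a_3=3, a_4=5, a_5=8, a_6=13, a_7=21, a_8=34, a_9=55, ...
a_55 = 225851433717.

225851433717


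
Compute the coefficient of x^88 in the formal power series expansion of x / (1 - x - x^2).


Let f(x) = sum_{k>=0} a_k x^k. Multiplying f(x) * (1 - x - x^2) = x and matching coefficients gives a_0 = 0, a_1 = 1, and a_k = a_{k-1} + a_{k-2} for k >= 2. These are the Fibonacci numbers F_k.
Iterating from F_0 = 0, F_1 = 1:
F_0=0, F_1=1, F_2=1, F_3=2, F_4=3, F_5=5, F_6=8, F_7=13, F_8=21, F_9=34, ...
F_88 = 1100087778366101931.

1100087778366101931


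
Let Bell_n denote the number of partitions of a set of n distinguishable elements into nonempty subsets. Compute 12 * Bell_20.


Bell_20 can be computed from the Bell triangle or from Dobinski's identity Bell_n = (1/e) * sum_{k>=0} k^n / k!.
Computing Bell_20 = 51724158235372.
Then 12 * 51724158235372 = 620689898824464.

620689898824464


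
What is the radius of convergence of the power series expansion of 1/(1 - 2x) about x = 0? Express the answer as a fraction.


Expanding 1/(1 - 2x) = sum_{k>=0} 2^k x^k, the series converges when |2x| < 1, i.e., |x| < 1/2.
So the radius of convergence is 1/2 = 1/2.

1/2


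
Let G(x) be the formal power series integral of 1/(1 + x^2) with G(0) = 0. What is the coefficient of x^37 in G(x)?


1/(1 + x^2) = sum_{j>=0} (-1)^j x^(2j). Integrating termwise with G(0) = 0:
G(x) = sum_{j>=0} (-1)^j x^(2j+1) / (2j+1) = arctan(x).
Only odd powers are nonzero. For x^37 write 37 = 2*18 + 1, giving
(-1)^18 / 37 = 1/37 = 1/37.

1/37


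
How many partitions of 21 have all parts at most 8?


Using the generating function (1-x)^(-1)(1-x^2)^(-1)...(1-x^8)^(-1),
the coefficient of x^21 counts these restricted partitions.
Result = 525

525


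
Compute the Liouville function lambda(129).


The Liouville function is lambda(k) = (-1)^Omega(k), where Omega(k) counts the prime factors of k with multiplicity.
Factoring: 129 = 3 * 43, so Omega(129) = 2.
lambda(129) = (-1)^2 = 1.

1


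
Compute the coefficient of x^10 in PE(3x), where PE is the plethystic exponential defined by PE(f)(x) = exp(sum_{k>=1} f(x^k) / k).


With f(x) = 3x, the exponent is sum_{k>=1} 3 x^k / k = 3 * (-ln(1 - x)). Exponentiating:
PE(3x) = exp(-3 ln(1 - x)) = 1/(1 - x)^3.
By the negative binomial expansion, [x^n] 1/(1 - x)^3 = C(n + 2, 2).
For n = 10: C(12, 2) = 66.

66


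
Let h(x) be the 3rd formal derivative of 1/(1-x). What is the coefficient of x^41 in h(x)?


Differentiating 3 times: d^3/dx^3 [1/(1-x)] = 3!/(1-x)^4.
The expansion 1/(1-x)^4 = sum_{k>=0} C(k+3, 3) x^k, so the coefficient of x^n in 3!/(1-x)^4 is 3! * C(n+3, 3).
For n = 41: 6 * C(44, 3) = 6 * 13244 = 79464

79464


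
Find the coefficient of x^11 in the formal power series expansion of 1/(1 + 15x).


Write 1/(1 + c x) = 1/(1 - (-c) x) and apply the geometric-series identity
1/(1 - y) = sum_{k>=0} y^k to get 1/(1 + c x) = sum_{k>=0} (-c)^k x^k.
So the coefficient of x^k is (-c)^k = (-1)^k * c^k.
Here c = 15 and k = 11:
(-15)^11 = -1 * 8649755859375 = -8649755859375

-8649755859375


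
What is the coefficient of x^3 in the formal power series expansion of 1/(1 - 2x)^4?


The general identity 1/(1 - c x)^r = sum_{k>=0} c^k C(k + r - 1, r - 1) x^k follows by substituting y = c x into 1/(1 - y)^r = sum_{k>=0} C(k + r - 1, r - 1) y^k.
For c = 2, r = 4, k = 3:
2^3 * C(6, 3) = 8 * 20 = 160.

160


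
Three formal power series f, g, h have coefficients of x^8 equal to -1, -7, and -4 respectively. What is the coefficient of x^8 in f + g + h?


Series addition is componentwise:
-1 + -7 + -4
= -12

-12


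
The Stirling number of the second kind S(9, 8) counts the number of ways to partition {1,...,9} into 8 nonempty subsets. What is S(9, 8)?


Using the explicit formula S(n,k) = (1/k!) sum_{j=0}^{k} (-1)^(k-j) C(k,j) j^n:
S(9, 8) = 36
Equivalently, S(n,k) is n! times the coefficient of x^n in the EGF (e^x - 1)^k / k!.

36


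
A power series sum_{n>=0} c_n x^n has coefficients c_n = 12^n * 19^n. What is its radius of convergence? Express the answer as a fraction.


By the root test (Cauchy-Hadamard), the radius is R = 1 / limsup_n |c_n|^(1/n).
Here |c_n|^(1/n) = (12^n * 19^n)^(1/n) = 12 * 19 = 228 for all n.
So R = 1/228 = 1/228.

1/228


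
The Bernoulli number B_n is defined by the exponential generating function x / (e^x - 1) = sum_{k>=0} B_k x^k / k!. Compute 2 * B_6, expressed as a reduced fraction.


Bernoulli numbers can also be computed recursively via B_0 = 1 and sum_{j=0}^{m} C(m+1, j) B_j = 0 for m >= 1. Odd-index Bernoulli numbers vanish for k >= 3.
Computing B_6 = 1/42, so 2 * B_6 = 2 * 1/42 = 1/21.

1/21


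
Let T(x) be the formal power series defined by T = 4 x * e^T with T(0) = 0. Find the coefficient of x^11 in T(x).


Apply the Lagrange inversion formula: if T = 4 x * phi(T) with phi(t) = e^t, then
[x^n] T = 4^n * (1/n) [t^(n-1)] phi(t)^n = 4^n * (1/n) [t^(n-1)] e^(n t) = 4^n * (1/n) * n^(n-1) / (n-1)! = 4^n * n^(n-1) / n!.
When c = 1 this is the Cayley count of rooted labeled trees on n vertices, divided by n!.
For n = 11: 4^11 * 11^10 / 11! = 4194304 * 25937424601/39916800 = 38632614969344/14175.

38632614969344/14175


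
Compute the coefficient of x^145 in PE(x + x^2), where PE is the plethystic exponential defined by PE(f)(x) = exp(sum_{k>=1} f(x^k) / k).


With f(x) = x + x^2, the exponent is sum_{k>=1} (x^k + x^(2k)) / k = -ln(1 - x) - ln(1 - x^2). Exponentiating:
PE(x + x^2) = 1 / ((1 - x)(1 - x^2)).
This is the generating function for partitions of n into parts of size 1 or 2. The number of 2's can be any j in 0..72, and the rest are 1's, so
[x^145] = floor(145/2) + 1 = 73.

73


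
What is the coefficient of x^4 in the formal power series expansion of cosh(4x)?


The Maclaurin series is cosh(t) = sum_{m>=0} t^(2m) / (2m)!, so substituting t = 4x, only even powers of x are nonzero, with coefficient of x^(2m) equal to 4^(2m) / (2m)!.
For x^4 the coefficient is 4^4/4! = 256/24 = 32/3.

32/3


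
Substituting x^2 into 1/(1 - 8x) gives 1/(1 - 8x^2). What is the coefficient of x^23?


Since 1/(1 - 8x^2) only has even powers of x,
the coefficient of x^23 (odd) is 0.

0


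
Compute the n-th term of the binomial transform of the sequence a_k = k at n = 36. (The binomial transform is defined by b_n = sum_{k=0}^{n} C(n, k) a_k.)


With a_k = k, b_n = sum_{k=0}^{n} C(n, k) k. Using k * C(n, k) = n * C(n-1, k-1) gives b_n = n * sum_{k>=1} C(n-1, k-1) = n * 2^(n-1).
For n = 36: 36 * 2^35 = 36 * 34359738368 = 1236950581248.

1236950581248


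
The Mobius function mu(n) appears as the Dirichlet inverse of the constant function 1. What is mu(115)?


115 = 5 * 23 (all distinct primes).
mu(115) = (-1)^2 = 1

1


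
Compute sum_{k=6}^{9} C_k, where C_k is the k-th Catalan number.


C_6 through C_9: 132, 429, 1430, 4862
Sum = 132 + 429 + 1430 + 4862
= 6853

6853


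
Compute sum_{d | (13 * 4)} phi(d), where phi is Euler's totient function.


First, 13 * 4 = 52. One classical identity is sum_{d | n} phi(d) = n (each k in [1, n] has a unique gcd with n, and among the k's with gcd(k, n) = n/d there are phi(d) of them). So the sum equals 52. We also verify directly:
Divisors of 52: 1, 2, 4, 13, 26, 52.
phi values: 1, 1, 2, 12, 12, 24.
Sum = 52.

52


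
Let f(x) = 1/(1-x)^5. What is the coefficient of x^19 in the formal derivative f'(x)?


Differentiate: d/dx [ 1/(1-x)^r ] = r / (1-x)^(r+1).
Here r = 5, so f'(x) = 5 / (1-x)^6.
The expansion of 1/(1-x)^(r+1) has coefficient of x^n equal to C(n+r, r).
So the coefficient of x^19 in f'(x) is
5 * C(24, 5) = 5 * 42504 = 212520

212520


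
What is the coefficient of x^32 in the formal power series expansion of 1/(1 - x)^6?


The negative binomial / multiset identity is
1/(1 - x)^r = sum_{k>=0} C(k + r - 1, r - 1) x^k.
Here r = 6 and k = 32, so the coefficient is
C(32 + 5, 5) = C(37, 5)
= 435897

435897


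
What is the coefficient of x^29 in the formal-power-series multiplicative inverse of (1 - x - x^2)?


Let the inverse be f(x) = sum_{k>=0} a_k x^k. From f(x) * (1 - x - x^2) = 1 and matching coefficients:
 x^0: a_0 = 1.
 x^1: a_1 - a_0 = 0, so a_1 = 1.
 x^k (k >= 2): a_k - a_{k-1} - a_{k-2} = 0, i.e. a_k = a_{k-1} + a_{k-2}.
This is the Fibonacci-type recurrence shifted so that a_0 = a_1 = 1.
Iterating: a_0=1, a_1=1, a_2=2, a_3=3, a_4=5, a_5=8, a_6=13, a_7=21, a_8=34, a_9=55, ...
a_29 = 832040.

832040


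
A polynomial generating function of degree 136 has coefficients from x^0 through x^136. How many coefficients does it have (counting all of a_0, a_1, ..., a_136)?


A polynomial of degree 136 takes the form a_0 + a_1 x + ... + a_136 x^136.
The number of coefficients is 136 + 1 = 137.

137


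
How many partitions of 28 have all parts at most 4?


Using the generating function (1-x)^(-1)(1-x^2)^(-1)...(1-x^4)^(-1),
the coefficient of x^28 counts these restricted partitions.
Result = 249

249


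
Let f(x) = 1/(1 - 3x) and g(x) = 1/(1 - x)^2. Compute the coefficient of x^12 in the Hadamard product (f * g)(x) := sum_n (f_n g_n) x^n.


f has coefficients f_k = 3^k. For g = 1/(1 - x)^2 the coefficient is g_k = C(k + 1, 1) = k + 1. The Hadamard coefficient is (f * g)_k = 3^k * (k + 1).
For k = 12: 3^12 * 13 = 531441 * 13 = 6908733.

6908733


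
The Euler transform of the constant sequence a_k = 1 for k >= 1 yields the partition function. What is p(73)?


The Euler transform converts the sequence a_k = 1 into the number of integer partitions.
Using the recurrence or dynamic programming:
p(73) = 6185689

6185689


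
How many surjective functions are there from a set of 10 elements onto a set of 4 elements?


By inclusion-exclusion on which target elements are missed, the number of surjections from an n-set onto a k-set is
surj(n, k) = sum_{j=0}^{k} (-1)^j C(k, j) (k - j)^n.
Equivalently surj(n, k) = k! * S(n, k), where S(n, k) is the Stirling number of the second kind.
For n = 10, k = 4:
S(10, 4) = 34105, so
surj = 4! * 34105 = 24 * 34105 = 818520.

818520


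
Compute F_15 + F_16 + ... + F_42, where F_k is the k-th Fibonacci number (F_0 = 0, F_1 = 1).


Use the identity sum_{k=0}^{N} F_k = F_{N+2} - 1 (which follows from F_{k+2} - F_{k+1} = F_k). Then
sum_{k=15}^{42} F_k = (F_{44} - 1) - (F_{16} - 1) = F_{44} - F_{16}.
Computing: F_{44} = 701408733, F_{16} = 987, so
Sum = 701408733 - 987 = 701407746.

701407746


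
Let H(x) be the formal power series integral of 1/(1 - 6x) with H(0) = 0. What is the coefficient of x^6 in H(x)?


1/(1 - 6x) = sum_{k>=0} 6^k x^k. Integrating termwise with H(0) = 0:
H(x) = sum_{k>=0} 6^k x^(k+1) / (k+1) = sum_{m>=1} 6^(m-1) x^m / m.
For m = 6: 6^5/6 = 7776/6 = 1296.

1296


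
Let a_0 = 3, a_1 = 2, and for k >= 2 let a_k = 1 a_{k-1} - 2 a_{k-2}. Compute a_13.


Iterating the recurrence forward:
a_0 = 3
a_1 = 2
a_2 = 1*2 - 2*3 = -4
a_3 = 1*-4 - 2*2 = -8
a_4 = 1*-8 - 2*-4 = 0
a_5 = 1*0 - 2*-8 = 16
a_6 = 1*16 - 2*0 = 16
a_7 = 1*16 - 2*16 = -16
a_8 = 1*-16 - 2*16 = -48
a_9 = 1*-48 - 2*-16 = -16
a_10 = 1*-16 - 2*-48 = 80
a_11 = 1*80 - 2*-16 = 112
a_12 = 1*112 - 2*80 = -48
a_13 = 1*-48 - 2*112 = -272
So a_13 = -272.

-272


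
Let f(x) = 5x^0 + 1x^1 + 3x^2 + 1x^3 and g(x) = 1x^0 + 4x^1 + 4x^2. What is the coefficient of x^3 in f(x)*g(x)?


Cauchy product at x^3:
1*4 + 3*4 + 1*1
= 17

17


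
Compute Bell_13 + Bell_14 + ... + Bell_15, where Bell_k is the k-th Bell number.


Recall Bell_k counts set partitions of a k-set (with Bell_0 = 1 by convention).
Bell_13 through Bell_15: 27644437, 190899322, 1382958545
Sum = 27644437 + 190899322 + 1382958545 = 1601502304.

1601502304


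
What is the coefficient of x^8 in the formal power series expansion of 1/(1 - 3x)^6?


The general identity 1/(1 - c x)^r = sum_{k>=0} c^k C(k + r - 1, r - 1) x^k follows by substituting y = c x into 1/(1 - y)^r = sum_{k>=0} C(k + r - 1, r - 1) y^k.
For c = 3, r = 6, k = 8:
3^8 * C(13, 5) = 6561 * 1287 = 8444007.

8444007


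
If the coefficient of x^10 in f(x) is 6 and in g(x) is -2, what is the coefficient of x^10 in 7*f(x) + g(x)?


Scalar multiplication scales coefficients: 7 * 6 = 42.
Then add the g coefficient: 42 + -2
= 40

40


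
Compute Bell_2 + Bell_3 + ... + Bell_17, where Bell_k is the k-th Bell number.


Recall Bell_k counts set partitions of a k-set (with Bell_0 = 1 by convention).
Bell_2 through Bell_17: 2, 5, 15, 52, 203, 877, 4140, 21147, 115975, 678570, 4213597, 27644437, 190899322, 1382958545, 10480142147, 82864869804
Sum = 2 + 5 + 15 + 52 + 203 + 877 + 4140 + 21147 + 115975 + 678570 + 4213597 + 27644437 + 190899322 + 1382958545 + 10480142147 + 82864869804 = 94951548838.

94951548838


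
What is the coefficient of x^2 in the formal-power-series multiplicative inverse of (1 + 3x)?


The inverse is 1/(1 + 3x). Apply the geometric identity 1/(1 - y) = sum_{k>=0} y^k with y = -3x:
1/(1 + 3x) = sum_{k>=0} (-3)^k x^k.
So the coefficient of x^2 is (-3)^2 = 9.

9


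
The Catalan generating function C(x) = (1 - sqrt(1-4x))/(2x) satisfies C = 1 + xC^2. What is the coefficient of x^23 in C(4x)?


Substituting x -> 4x scales the n-th coefficient by 4^n, so [x^23] C(4x) = 4^23 * C_23.
C_23 = C(2*23, 23)/(24) = 8233430727600/24 = 343059613650.
So 4^23 * 343059613650 = 70368744177664 * 343059613650 = 24140674190625098799513600.

24140674190625098799513600


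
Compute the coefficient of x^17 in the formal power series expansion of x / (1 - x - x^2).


Let f(x) = sum_{k>=0} a_k x^k. Multiplying f(x) * (1 - x - x^2) = x and matching coefficients gives a_0 = 0, a_1 = 1, and a_k = a_{k-1} + a_{k-2} for k >= 2. These are the Fibonacci numbers F_k.
Iterating from F_0 = 0, F_1 = 1:
F_0=0, F_1=1, F_2=1, F_3=2, F_4=3, F_5=5, F_6=8, F_7=13, F_8=21, F_9=34, ...
F_17 = 1597.

1597


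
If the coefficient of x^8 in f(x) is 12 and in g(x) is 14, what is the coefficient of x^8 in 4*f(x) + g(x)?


Scalar multiplication scales coefficients: 4 * 12 = 48.
Then add the g coefficient: 48 + 14
= 62

62


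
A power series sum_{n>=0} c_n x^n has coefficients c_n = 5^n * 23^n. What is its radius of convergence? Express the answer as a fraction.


By the root test (Cauchy-Hadamard), the radius is R = 1 / limsup_n |c_n|^(1/n).
Here |c_n|^(1/n) = (5^n * 23^n)^(1/n) = 5 * 23 = 115 for all n.
So R = 1/115 = 1/115.

1/115


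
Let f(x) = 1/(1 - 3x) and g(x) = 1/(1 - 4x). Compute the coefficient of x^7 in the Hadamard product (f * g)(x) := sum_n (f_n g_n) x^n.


f has coefficients f_k = 3^k and g has coefficients g_k = 4^k, so the Hadamard product has coefficient (f*g)_k = 3^k * 4^k = 12^k.
For k = 7: 12^7 = 35831808.

35831808


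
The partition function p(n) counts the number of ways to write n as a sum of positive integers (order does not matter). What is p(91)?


Using the generating function prod_{k>=1} 1/(1-x^k), we compute p(91).
By dynamic programming over parts 1 through 91:
p(91) = 64112359

64112359


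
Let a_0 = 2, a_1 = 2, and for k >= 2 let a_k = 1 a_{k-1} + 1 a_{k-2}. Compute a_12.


Iterating the recurrence forward:
a_0 = 2
a_1 = 2
a_2 = 1*2 + 1*2 = 4
a_3 = 1*4 + 1*2 = 6
a_4 = 1*6 + 1*4 = 10
a_5 = 1*10 + 1*6 = 16
a_6 = 1*16 + 1*10 = 26
a_7 = 1*26 + 1*16 = 42
a_8 = 1*42 + 1*26 = 68
a_9 = 1*68 + 1*42 = 110
a_10 = 1*110 + 1*68 = 178
a_11 = 1*178 + 1*110 = 288
a_12 = 1*288 + 1*178 = 466
So a_12 = 466.

466


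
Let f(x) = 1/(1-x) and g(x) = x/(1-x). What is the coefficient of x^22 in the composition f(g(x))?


First simplify the composition: f(g(x)) = 1/(1 - x/(1-x)) = (1-x)/((1-x) - x) = (1-x)/(1-2x).
Now extract the coefficient. Write (1-x)/(1-2x) = 1/(1-2x) - x/(1-2x).
The coefficient of x^n in 1/(1-2x) is 2^n, and in x/(1-2x) is 2^(n-1) (for n >= 1).
So the coefficient of x^22 is 2^22 - 2^21 = 4194304 - 2097152 = 2097152.

2097152


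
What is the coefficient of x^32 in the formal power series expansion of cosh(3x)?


The Maclaurin series is cosh(t) = sum_{m>=0} t^(2m) / (2m)!, so substituting t = 3x, only even powers of x are nonzero, with coefficient of x^(2m) equal to 3^(2m) / (2m)!.
For x^32 the coefficient is 3^32/32! = 1853020188851841/263130836933693530167218012160000000 = 387420489/55014121340467297648640000000.

387420489/55014121340467297648640000000


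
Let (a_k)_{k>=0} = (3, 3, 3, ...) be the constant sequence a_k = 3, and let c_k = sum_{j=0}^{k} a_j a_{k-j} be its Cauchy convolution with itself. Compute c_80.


Since a_j = 3 for all j >= 0, the convolution sum becomes
c_k = sum_{j=0}^{k} 3 * 3 = 9 * (k + 1).
Equivalently, the generating function of (a_k) is 3/(1 - x) and its square is 9/(1 - x)^2 = sum_{k>=0} 9(k + 1) x^k.
For k = 80: 9 * 81 = 729.

729


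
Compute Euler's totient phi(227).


phi(n) counts integers in [1, n] coprime to n. Using the multiplicative formula phi(n) = n * prod_{p | n} (1 - 1/p):
227 = 227, so
phi(227) = 227 * (1 - 1/227) = 226.

226


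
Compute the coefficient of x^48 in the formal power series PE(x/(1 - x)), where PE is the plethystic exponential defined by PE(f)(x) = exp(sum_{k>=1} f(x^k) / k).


For f(x) = x/(1 - x) we have
sum_{k>=1} f(x^k) / k = sum_{k>=1} (1/k) * x^k / (1 - x^k) = sum_{k, m >= 1} x^(k m) / k,
which after exponentiating simplifies to
PE(x/(1 - x)) = prod_{k>=1} 1 / (1 - x^k).
This is the generating function for the partition function p(n), so the coefficient of x^48 is p(48).
Computing p(48) by dynamic programming over parts 1, 2, ..., 48: p(48) = 147273.

147273


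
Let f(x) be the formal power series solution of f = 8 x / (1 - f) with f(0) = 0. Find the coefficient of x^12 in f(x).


Apply Lagrange inversion: f = 8 x * phi(f) with phi(t) = 1/(1 - t), so
[x^n] f = 8^n * (1/n) [t^(n-1)] phi(t)^n = 8^n * (1/n) [t^(n-1)] (1 - t)^(-n) = 8^n * (1/n) C(2n - 2, n - 1) = 8^n * C_{n-1}.
For n = 12: C_11 = C(22, 11) / 12 = 705432/12 = 58786.
With the 8^12 = 68719476736 factor, the coefficient is 68719476736 * 58786 = 4039743159402496.

4039743159402496


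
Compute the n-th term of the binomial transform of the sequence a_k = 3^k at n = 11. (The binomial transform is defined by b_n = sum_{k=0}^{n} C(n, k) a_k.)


With a_k = 3^k, b_n = sum_{k=0}^{n} C(n, k) 3^k = (1 + 3)^n by the binomial theorem.
For n = 11: (1 + 3)^11 = 4^11 = 4194304.

4194304


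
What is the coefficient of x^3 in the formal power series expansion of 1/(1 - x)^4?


The expansion 1/(1 - x)^r = sum_{k>=0} C(k + r - 1, r - 1) x^k follows from the multiset / negative-binomial theorem (or from repeated differentiation of the geometric series).
For r = 4 and k = 3:
C(6, 3) = 720 / (6 * 6) = 20.

20


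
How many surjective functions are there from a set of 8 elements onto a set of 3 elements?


By inclusion-exclusion on which target elements are missed, the number of surjections from an n-set onto a k-set is
surj(n, k) = sum_{j=0}^{k} (-1)^j C(k, j) (k - j)^n.
Equivalently surj(n, k) = k! * S(n, k), where S(n, k) is the Stirling number of the second kind.
For n = 8, k = 3:
S(8, 3) = 966, so
surj = 3! * 966 = 6 * 966 = 5796.

5796


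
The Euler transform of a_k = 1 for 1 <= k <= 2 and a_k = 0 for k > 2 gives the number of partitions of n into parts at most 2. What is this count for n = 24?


Partitions of 24 into parts at most 2:
Using generating function (1-x)^(-1)(1-x^2)^(-1),
the coefficient of x^24 = 13

13


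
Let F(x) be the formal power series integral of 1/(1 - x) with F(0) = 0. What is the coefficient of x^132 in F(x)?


1/(1 - x) = sum_{k>=0} x^k. Integrating termwise and using F(0) = 0 gives
F(x) = sum_{k>=0} x^(k+1) / (k+1) = sum_{m>=1} x^m / m = -ln(1 - x).
So the coefficient of x^132 is 1/132 = 1/132.

1/132


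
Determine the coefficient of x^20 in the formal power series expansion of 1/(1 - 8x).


The geometric series identity gives 1/(1 - c x) = sum_{k>=0} c^k x^k, so the coefficient of x^k is c^k.
Here c = 8 and k = 20.
Computing: 8^20 = 1152921504606846976

1152921504606846976


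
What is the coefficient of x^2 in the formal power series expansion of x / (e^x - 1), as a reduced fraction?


The exponential generating function for Bernoulli numbers is
x / (e^x - 1) = sum_{k>=0} B_k x^k / k!.
So the coefficient of x^2 in x / (e^x - 1) is B_2 / 2!.
Computing: B_2 = 1/6, 2! = 2, giving
1/6 / 2 = 1/12.

1/12


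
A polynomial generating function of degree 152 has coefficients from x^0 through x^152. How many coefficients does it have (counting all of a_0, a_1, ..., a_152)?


A polynomial of degree 152 takes the form a_0 + a_1 x + ... + a_152 x^152.
The number of coefficients is 152 + 1 = 153.

153


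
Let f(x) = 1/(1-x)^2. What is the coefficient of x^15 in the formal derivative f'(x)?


Differentiate: d/dx [ 1/(1-x)^r ] = r / (1-x)^(r+1).
Here r = 2, so f'(x) = 2 / (1-x)^3.
The expansion of 1/(1-x)^(r+1) has coefficient of x^n equal to C(n+r, r).
So the coefficient of x^15 in f'(x) is
2 * C(17, 2) = 2 * 136 = 272

272


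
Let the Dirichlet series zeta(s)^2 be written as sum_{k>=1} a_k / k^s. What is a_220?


The Dirichlet convolution of the constant function 1 with itself gives (1 * 1)(k) = sum_{d | k} 1 = d(k), the number of positive divisors of k.
Since zeta(s) = sum_{k>=1} 1/k^s, we have zeta(s)^2 = sum_{k>=1} d(k)/k^s, so a_k = d(k).
For k = 220: the divisors are 1, 2, 4, 5, 10, 11, 20, 22, 44, 55, 110, 220.
Count = 12.

12


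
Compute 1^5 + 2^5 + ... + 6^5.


This power sum has a closed form given by Faulhaber's formula
sum_{k=1}^{m} k^p = (1 / (p + 1)) * sum_{j=0}^{p} C(p + 1, j) B_j m^(p + 1 - j),
but for small m direct computation is fastest:
1 + 32 + 243 + 1024 + 3125 + 7776 = 12201.

12201


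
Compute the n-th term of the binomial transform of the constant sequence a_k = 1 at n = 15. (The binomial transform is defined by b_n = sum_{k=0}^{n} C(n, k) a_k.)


With a_k = 1 for all k, b_n = sum_{k=0}^{n} C(n, k) = 2^n by the binomial theorem.
For n = 15: 2^15 = 32768.

32768


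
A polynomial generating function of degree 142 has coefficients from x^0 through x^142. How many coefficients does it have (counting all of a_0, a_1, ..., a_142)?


A polynomial of degree 142 takes the form a_0 + a_1 x + ... + a_142 x^142.
The number of coefficients is 142 + 1 = 143.

143


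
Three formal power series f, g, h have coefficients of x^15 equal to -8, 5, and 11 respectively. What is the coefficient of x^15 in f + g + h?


Series addition is componentwise:
-8 + 5 + 11
= 8

8


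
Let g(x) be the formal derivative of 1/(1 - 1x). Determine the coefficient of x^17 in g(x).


Differentiate termwise: d/dx sum_{k>=0} 1^k x^k = sum_{k>=1} k 1^k x^(k-1) = sum_{j>=0} (j+1) 1^(j+1) x^j.
Equivalently, d/dx [1/(1 - 1x)] = 1/(1 - 1x)^2.
For j = 17: 18 * 1^18 = 18 * 1 = 18.

18


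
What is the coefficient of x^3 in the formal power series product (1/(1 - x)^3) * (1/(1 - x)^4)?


Combine the factors: (1/(1 - x)^3) * (1/(1 - x)^4) = 1/(1 - x)^7.
Then use 1/(1 - x)^r = sum_{k>=0} C(k + r - 1, r - 1) x^k with r = 7 and k = 3:
C(9, 6) = 84.

84


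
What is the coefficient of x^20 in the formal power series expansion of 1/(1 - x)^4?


The negative binomial / multiset identity is
1/(1 - x)^r = sum_{k>=0} C(k + r - 1, r - 1) x^k.
Here r = 4 and k = 20, so the coefficient is
C(20 + 3, 3) = C(23, 3)
= 1771

1771


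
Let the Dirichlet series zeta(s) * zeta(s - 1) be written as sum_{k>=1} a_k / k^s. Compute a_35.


Convolution gives a_k = sum_{d | k} d * 1 = sum_{d | k} d = sigma(k), the sum of positive divisors of k.
For k = 35, the divisors are 1, 5, 7, 35, so
sigma(35) = 1 + 5 + 7 + 35 = 48.

48


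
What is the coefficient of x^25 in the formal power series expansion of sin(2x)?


The Maclaurin series is sin(t) = sum_{k>=0} (-1)^k t^(2k+1) / (2k+1)!, so substituting t = 2x, only odd powers of x are nonzero, with coefficient of x^(2k+1) equal to (-1)^k 2^(2k+1) / (2k+1)!.
Write 25 = 2*12 + 1, giving the coefficient (-1)^12 * 2^25 / 25! = 33554432/15511210043330985984000000 = 8/3698160658676859375.

8/3698160658676859375


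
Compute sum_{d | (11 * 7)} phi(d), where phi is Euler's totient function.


First, 11 * 7 = 77. One classical identity is sum_{d | n} phi(d) = n (each k in [1, n] has a unique gcd with n, and among the k's with gcd(k, n) = n/d there are phi(d) of them). So the sum equals 77. We also verify directly:
Divisors of 77: 1, 7, 11, 77.
phi values: 1, 6, 10, 60.
Sum = 77.

77


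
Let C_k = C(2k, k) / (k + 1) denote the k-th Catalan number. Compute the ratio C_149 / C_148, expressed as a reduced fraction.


Using C_k = (2k)! / (k! (k+1)!), the ratio C_{k+1}/C_k simplifies to
C_{k+1}/C_k = [(2k+2)! / ((k+1)! (k+2)!)] * [k! (k+1)! / (2k)!]
 = (2k+2)(2k+1) / ((k+1)(k+2)) = 2(2k+1) / (k+2).
For k = 148: 2(2*148 + 1) / (148 + 2) = 594/150 = 99/25.

99/25


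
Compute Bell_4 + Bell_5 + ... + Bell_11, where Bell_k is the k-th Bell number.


Recall Bell_k counts set partitions of a k-set (with Bell_0 = 1 by convention).
Bell_4 through Bell_11: 15, 52, 203, 877, 4140, 21147, 115975, 678570
Sum = 15 + 52 + 203 + 877 + 4140 + 21147 + 115975 + 678570 = 820979.

820979


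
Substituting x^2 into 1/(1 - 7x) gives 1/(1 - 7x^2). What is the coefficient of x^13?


Since 1/(1 - 7x^2) only has even powers of x,
the coefficient of x^13 (odd) is 0.

0


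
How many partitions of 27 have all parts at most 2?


Using the generating function (1-x)^(-1)(1-x^2)^(-1),
the coefficient of x^27 counts these restricted partitions.
Result = 14

14


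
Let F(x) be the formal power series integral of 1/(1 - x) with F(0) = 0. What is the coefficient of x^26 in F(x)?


1/(1 - x) = sum_{k>=0} x^k. Integrating termwise and using F(0) = 0 gives
F(x) = sum_{k>=0} x^(k+1) / (k+1) = sum_{m>=1} x^m / m = -ln(1 - x).
So the coefficient of x^26 is 1/26 = 1/26.

1/26


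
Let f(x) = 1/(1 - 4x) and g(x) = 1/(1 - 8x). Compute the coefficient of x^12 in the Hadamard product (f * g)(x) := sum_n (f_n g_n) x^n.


f has coefficients f_k = 4^k and g has coefficients g_k = 8^k, so the Hadamard product has coefficient (f*g)_k = 4^k * 8^k = 32^k.
For k = 12: 32^12 = 1152921504606846976.

1152921504606846976


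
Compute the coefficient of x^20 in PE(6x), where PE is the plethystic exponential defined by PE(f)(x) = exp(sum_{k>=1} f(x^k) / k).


With f(x) = 6x, the exponent is sum_{k>=1} 6 x^k / k = 6 * (-ln(1 - x)). Exponentiating:
PE(6x) = exp(-6 ln(1 - x)) = 1/(1 - x)^6.
By the negative binomial expansion, [x^n] 1/(1 - x)^6 = C(n + 5, 5).
For n = 20: C(25, 5) = 53130.

53130


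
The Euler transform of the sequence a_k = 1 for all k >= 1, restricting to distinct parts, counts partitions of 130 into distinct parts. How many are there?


Partitions of 130 into distinct parts can be computed via generating function.
Product (1+x)(1+x^2)(1+x^3)...
The coefficient of x^130 = 4654670

4654670


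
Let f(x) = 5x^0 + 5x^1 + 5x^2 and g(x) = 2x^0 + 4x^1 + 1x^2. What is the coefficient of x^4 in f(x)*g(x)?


Cauchy product at x^4:
5*1
= 5

5


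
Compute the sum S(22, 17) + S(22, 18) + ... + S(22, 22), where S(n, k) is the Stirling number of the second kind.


By definition, S(n, k) counts partitions of an n-set into exactly k nonempty blocks.
Computing row n = 22 for k = 17..22:
S(22, k): 1404142047, 53374629, 1389850, 23485, 231, 1
Sum = 1458930243.

1458930243


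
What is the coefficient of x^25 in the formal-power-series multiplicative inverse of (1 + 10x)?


The inverse is 1/(1 + 10x). Apply the geometric identity 1/(1 - y) = sum_{k>=0} y^k with y = -10x:
1/(1 + 10x) = sum_{k>=0} (-10)^k x^k.
So the coefficient of x^25 is (-10)^25 = -10000000000000000000000000.

-10000000000000000000000000


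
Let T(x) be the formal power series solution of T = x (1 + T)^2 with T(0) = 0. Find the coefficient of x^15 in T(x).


Apply the Lagrange inversion formula: if T = x * phi(T) with phi(t) = (1 + t)^2, then [x^n] T = (1/n) [t^(n-1)] phi(t)^n = (1/n) [t^(n-1)] (1 + t)^(2n) = (1/n) C(2n, n-1).
Using the identity C(2n, n-1) = C(2n, n) * n / (n+1), the unscaled factor equals C(2n, n) / (n+1) = C_n, the n-th Catalan number.
For n = 15: C_15 = C(30, 15) / 16 = 155117520/16 = 9694845 = 9694845.

9694845


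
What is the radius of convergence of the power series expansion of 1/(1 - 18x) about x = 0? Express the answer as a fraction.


Expanding 1/(1 - 18x) = sum_{k>=0} 18^k x^k, the series converges when |18x| < 1, i.e., |x| < 1/18.
So the radius of convergence is 1/18 = 1/18.

1/18


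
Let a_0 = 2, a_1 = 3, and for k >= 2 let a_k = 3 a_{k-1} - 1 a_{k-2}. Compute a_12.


Iterating the recurrence forward:
a_0 = 2
a_1 = 3
a_2 = 3*3 - 1*2 = 7
a_3 = 3*7 - 1*3 = 18
a_4 = 3*18 - 1*7 = 47
a_5 = 3*47 - 1*18 = 123
a_6 = 3*123 - 1*47 = 322
a_7 = 3*322 - 1*123 = 843
a_8 = 3*843 - 1*322 = 2207
a_9 = 3*2207 - 1*843 = 5778
a_10 = 3*5778 - 1*2207 = 15127
a_11 = 3*15127 - 1*5778 = 39603
a_12 = 3*39603 - 1*15127 = 103682
So a_12 = 103682.

103682


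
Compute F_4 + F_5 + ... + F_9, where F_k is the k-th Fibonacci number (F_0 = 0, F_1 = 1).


Use the identity sum_{k=0}^{N} F_k = F_{N+2} - 1 (which follows from F_{k+2} - F_{k+1} = F_k). Then
sum_{k=4}^{9} F_k = (F_{11} - 1) - (F_{5} - 1) = F_{11} - F_{5}.
Computing: F_{11} = 89, F_{5} = 5, so
Sum = 89 - 5 = 84.

84


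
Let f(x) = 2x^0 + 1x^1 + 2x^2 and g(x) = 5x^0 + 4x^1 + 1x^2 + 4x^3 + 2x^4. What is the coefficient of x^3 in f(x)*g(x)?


Cauchy product at x^3:
2*4 + 1*1 + 2*4
= 17

17


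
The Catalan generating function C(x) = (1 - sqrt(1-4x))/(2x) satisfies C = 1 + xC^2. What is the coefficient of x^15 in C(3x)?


Substituting x -> 3x scales the n-th coefficient by 3^n, so [x^15] C(3x) = 3^15 * C_15.
C_15 = C(2*15, 15)/(16) = 155117520/16 = 9694845.
So 3^15 * 9694845 = 14348907 * 9694845 = 139110429284415.

139110429284415


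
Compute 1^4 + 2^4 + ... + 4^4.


This power sum has a closed form given by Faulhaber's formula
sum_{k=1}^{m} k^p = (1 / (p + 1)) * sum_{j=0}^{p} C(p + 1, j) B_j m^(p + 1 - j),
but for small m direct computation is fastest:
1 + 16 + 81 + 256 = 354.

354


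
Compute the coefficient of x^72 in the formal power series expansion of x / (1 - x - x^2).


Let f(x) = sum_{k>=0} a_k x^k. Multiplying f(x) * (1 - x - x^2) = x and matching coefficients gives a_0 = 0, a_1 = 1, and a_k = a_{k-1} + a_{k-2} for k >= 2. These are the Fibonacci numbers F_k.
Iterating from F_0 = 0, F_1 = 1:
F_0=0, F_1=1, F_2=1, F_3=2, F_4=3, F_5=5, F_6=8, F_7=13, F_8=21, F_9=34, ...
F_72 = 498454011879264.

498454011879264


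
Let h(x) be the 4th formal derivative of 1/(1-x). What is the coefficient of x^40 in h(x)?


Differentiating 4 times: d^4/dx^4 [1/(1-x)] = 4!/(1-x)^5.
The expansion 1/(1-x)^5 = sum_{k>=0} C(k+4, 4) x^k, so the coefficient of x^n in 4!/(1-x)^5 is 4! * C(n+4, 4).
For n = 40: 24 * C(44, 4) = 24 * 135751 = 3258024

3258024


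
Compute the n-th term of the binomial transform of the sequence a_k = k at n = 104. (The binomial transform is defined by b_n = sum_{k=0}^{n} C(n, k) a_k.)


With a_k = k, b_n = sum_{k=0}^{n} C(n, k) k. Using k * C(n, k) = n * C(n-1, k-1) gives b_n = n * sum_{k>=1} C(n-1, k-1) = n * 2^(n-1).
For n = 104: 104 * 2^103 = 104 * 10141204801825835211973625643008 = 1054685299389886862045257066872832.

1054685299389886862045257066872832


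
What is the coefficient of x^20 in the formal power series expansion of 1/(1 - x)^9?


The negative binomial / multiset identity is
1/(1 - x)^r = sum_{k>=0} C(k + r - 1, r - 1) x^k.
Here r = 9 and k = 20, so the coefficient is
C(20 + 8, 8) = C(28, 8)
= 3108105

3108105


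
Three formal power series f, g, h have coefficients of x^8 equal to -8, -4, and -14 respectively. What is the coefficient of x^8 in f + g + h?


Series addition is componentwise:
-8 + -4 + -14
= -26

-26


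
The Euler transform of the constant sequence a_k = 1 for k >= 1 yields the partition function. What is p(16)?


The Euler transform converts the sequence a_k = 1 into the number of integer partitions.
Using the recurrence or dynamic programming:
p(16) = 231

231


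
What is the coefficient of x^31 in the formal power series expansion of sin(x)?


The Maclaurin series is sin(t) = sum_{k>=0} (-1)^k t^(2k+1) / (2k+1)!, so substituting t = x, only odd powers of x are nonzero, with coefficient of x^(2k+1) equal to (-1)^k / (2k+1)!.
Write 31 = 2*15 + 1, giving the coefficient (-1)^15 / 31! = -1/8222838654177922817725562880000000 = -1/8222838654177922817725562880000000.

-1/8222838654177922817725562880000000


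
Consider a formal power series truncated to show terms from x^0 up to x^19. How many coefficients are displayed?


From x^0 to x^19 inclusive, the count is 19 - 0 + 1 = 20.

20


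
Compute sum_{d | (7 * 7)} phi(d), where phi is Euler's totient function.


First, 7 * 7 = 49. One classical identity is sum_{d | n} phi(d) = n (each k in [1, n] has a unique gcd with n, and among the k's with gcd(k, n) = n/d there are phi(d) of them). So the sum equals 49. We also verify directly:
Divisors of 49: 1, 7, 49.
phi values: 1, 6, 42.
Sum = 49.

49


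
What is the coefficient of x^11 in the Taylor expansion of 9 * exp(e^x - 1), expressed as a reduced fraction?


exp(e^x - 1) = sum_{k>=0} Bell_k x^k / k!, where Bell_k is the k-th Bell number.
So the coefficient of x^11 is 9 * Bell_11 / 11!.
Computing: Bell_11 = 678570 and 11! = 39916800, giving
9 * 678570/39916800 = 22619/147840.

22619/147840


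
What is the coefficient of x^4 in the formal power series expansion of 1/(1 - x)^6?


The expansion 1/(1 - x)^r = sum_{k>=0} C(k + r - 1, r - 1) x^k follows from the multiset / negative-binomial theorem (or from repeated differentiation of the geometric series).
For r = 6 and k = 4:
C(9, 5) = 362880 / (120 * 24) = 126.

126


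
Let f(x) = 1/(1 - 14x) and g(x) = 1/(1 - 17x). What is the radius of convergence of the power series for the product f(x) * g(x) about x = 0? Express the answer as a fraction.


The radius of 1/(1 - 14x) is 1/14 (nearest singularity at x = 1/14), and the radius of 1/(1 - 17x) is 1/17.
The product f(x)*g(x) = 1/((1 - 14x)(1 - 17x)) has singularities at both 1/14 and 1/17, so its radius of convergence is the distance to the nearest one:
min(1/14, 1/17) = 1/17.

1/17


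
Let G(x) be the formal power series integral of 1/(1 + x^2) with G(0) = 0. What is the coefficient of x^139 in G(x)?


1/(1 + x^2) = sum_{j>=0} (-1)^j x^(2j). Integrating termwise with G(0) = 0:
G(x) = sum_{j>=0} (-1)^j x^(2j+1) / (2j+1) = arctan(x).
Only odd powers are nonzero. For x^139 write 139 = 2*69 + 1, giving
(-1)^69 / 139 = -1/139 = -1/139.

-1/139


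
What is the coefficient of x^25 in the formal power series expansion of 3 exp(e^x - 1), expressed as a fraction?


exp(e^x - 1) is the exponential generating function for the Bell numbers Bell_k: exp(e^x - 1) = sum_{k>=0} Bell_k x^k / k!.
So the coefficient of x^25 in 3 exp(e^x - 1) is 3 Bell_25 / 25!.
Computing: Bell_25 = 4638590332229999353 and 25! = 15511210043330985984000000, giving
3 * 4638590332229999353/15511210043330985984000000 = 356814640940769181/397723334444384256000000.

356814640940769181/397723334444384256000000


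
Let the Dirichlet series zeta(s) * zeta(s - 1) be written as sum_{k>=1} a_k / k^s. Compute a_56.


Convolution gives a_k = sum_{d | k} d * 1 = sum_{d | k} d = sigma(k), the sum of positive divisors of k.
For k = 56, the divisors are 1, 2, 4, 7, 8, 14, 28, 56, so
sigma(56) = 1 + 2 + 4 + 7 + 8 + 14 + 28 + 56 = 120.

120


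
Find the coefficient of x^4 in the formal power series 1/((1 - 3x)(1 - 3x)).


By partial fractions or Cauchy convolution:
The coefficient equals sum_{k=0}^{4} 3^k * 3^(4-k).
= 405

405


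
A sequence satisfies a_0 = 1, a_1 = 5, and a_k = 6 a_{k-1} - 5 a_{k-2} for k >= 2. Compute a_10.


The characteristic equation is t^2 - 6 t + 5 = 0, with roots r_1 = 5 and r_2 = 1 (so c_1 = r_1 + r_2, c_2 = -r_1 r_2 as required).
One can use the closed form a_n = A r_1^n + B r_2^n, but direct iteration is more reliable:
a_0 = 1, a_1 = 5, a_2 = 25, a_3 = 125, a_4 = 625, a_5 = 3125, a_6 = 15625, a_7 = 78125, a_8 = 390625, a_9 = 1953125, a_10 = 9765625.
So a_10 = 9765625.

9765625


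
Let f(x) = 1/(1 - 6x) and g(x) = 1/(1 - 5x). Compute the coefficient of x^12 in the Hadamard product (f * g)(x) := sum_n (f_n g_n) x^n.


f has coefficients f_k = 6^k and g has coefficients g_k = 5^k, so the Hadamard product has coefficient (f*g)_k = 6^k * 5^k = 30^k.
For k = 12: 30^12 = 531441000000000000.

531441000000000000


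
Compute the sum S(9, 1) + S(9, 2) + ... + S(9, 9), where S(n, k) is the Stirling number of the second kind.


By definition, S(n, k) counts partitions of an n-set into exactly k nonempty blocks.
Computing row n = 9 for k = 1..9:
S(9, k): 1, 255, 3025, 7770, 6951, 2646, 462, 36, 1
Sum = 21147. (This equals Bell_9 since the sum runs over all k.)

21147


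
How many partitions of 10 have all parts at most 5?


Using the generating function (1-x)^(-1)(1-x^2)^(-1)...(1-x^5)^(-1),
the coefficient of x^10 counts these restricted partitions.
Result = 30

30


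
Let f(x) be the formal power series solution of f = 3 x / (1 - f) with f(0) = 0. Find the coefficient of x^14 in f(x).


Apply Lagrange inversion: f = 3 x * phi(f) with phi(t) = 1/(1 - t), so
[x^n] f = 3^n * (1/n) [t^(n-1)] phi(t)^n = 3^n * (1/n) [t^(n-1)] (1 - t)^(-n) = 3^n * (1/n) C(2n - 2, n - 1) = 3^n * C_{n-1}.
For n = 14: C_13 = C(26, 13) / 14 = 10400600/14 = 742900.
With the 3^14 = 4782969 factor, the coefficient is 4782969 * 742900 = 3553267670100.

3553267670100
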